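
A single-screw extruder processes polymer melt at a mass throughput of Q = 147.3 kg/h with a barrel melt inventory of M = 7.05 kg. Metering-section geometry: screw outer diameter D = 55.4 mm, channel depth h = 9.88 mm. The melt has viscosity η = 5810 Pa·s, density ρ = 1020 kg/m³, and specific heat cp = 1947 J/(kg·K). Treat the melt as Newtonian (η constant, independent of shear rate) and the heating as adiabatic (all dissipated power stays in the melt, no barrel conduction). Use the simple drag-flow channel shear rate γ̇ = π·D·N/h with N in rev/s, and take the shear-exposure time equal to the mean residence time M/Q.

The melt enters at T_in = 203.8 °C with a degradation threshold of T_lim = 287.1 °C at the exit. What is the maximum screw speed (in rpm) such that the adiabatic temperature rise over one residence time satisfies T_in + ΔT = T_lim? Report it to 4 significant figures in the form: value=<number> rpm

Q_s = Q / 3600 = 147.3 / 3600 = 0.0409167 kg/s
t_res = M / Q_s = 7.05 / 0.0409167 = 172.301 s
D = 55.4 mm = 0.0554 m;  h = 9.88 mm = 0.00988 m
Allowable rise: ΔT_a = T_lim − T_in = 287.1 − 203.8 = 83.3 K
Invert ΔT = ηγ̇²t_res/(ρcp) for γ̇: γ̇_max² = ΔT_a ρ cp / (η t_res) = 83.3·1020·1947 / (5810·172.301) = 165.252 s⁻²
γ̇_max = sqrt(165.252) = 12.855 s⁻¹
N_max = γ̇_max·h / (π·D) = 12.855 · 0.00988 / (π · 0.0554) = 0.729744 rev/s = 43.7846 rpm

value=43.78 rpm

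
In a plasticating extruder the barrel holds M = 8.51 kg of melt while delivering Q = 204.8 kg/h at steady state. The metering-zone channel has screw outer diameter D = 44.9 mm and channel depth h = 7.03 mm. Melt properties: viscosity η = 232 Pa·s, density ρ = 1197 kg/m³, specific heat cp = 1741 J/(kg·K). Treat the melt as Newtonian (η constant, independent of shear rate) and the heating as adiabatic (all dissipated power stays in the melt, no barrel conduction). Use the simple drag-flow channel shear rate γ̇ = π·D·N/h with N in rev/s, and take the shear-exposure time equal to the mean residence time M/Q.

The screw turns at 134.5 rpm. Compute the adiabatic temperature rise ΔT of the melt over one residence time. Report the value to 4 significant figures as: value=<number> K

Convert throughput: Q = 204.8 kg/h = 204.8/3600 = 0.0568889 kg/s
Mean residence time: t_res = M/Q_s = 8.51 kg / 0.0568889 kg/s = 149.59 s
Convert to SI: D = 0.0449 m, h = 0.00703 m, N = 134.5/60 = 2.24167 rev/s
Shear rate: γ̇ = πDN/h = π·0.0449·2.24167/0.00703 = 44.9792 s⁻¹
ΔT = η·γ̇²·t_res / (ρ·cp) = 232 · (44.9792)² · 149.59 / (1197 · 1741) = 33.6916 K

value=33.69 K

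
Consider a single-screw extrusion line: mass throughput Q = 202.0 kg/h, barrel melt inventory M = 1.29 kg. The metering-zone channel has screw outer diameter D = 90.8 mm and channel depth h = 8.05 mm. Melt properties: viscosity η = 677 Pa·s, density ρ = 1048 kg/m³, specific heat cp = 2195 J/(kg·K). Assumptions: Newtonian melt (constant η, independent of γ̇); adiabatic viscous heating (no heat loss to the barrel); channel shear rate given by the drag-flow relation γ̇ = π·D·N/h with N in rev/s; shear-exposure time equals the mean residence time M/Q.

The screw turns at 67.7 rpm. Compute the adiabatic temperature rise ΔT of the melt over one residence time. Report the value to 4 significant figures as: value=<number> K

Q_s = Q / 3600 = 202.0 / 3600 = 0.0561111 kg/s
Mean residence time: t_res = M/Q_s = 1.29 kg / 0.0561111 kg/s = 22.9901 s
Geometry in metres: D = 90.8 mm → 0.0908 m, h = 8.05 mm → 0.00805 m; screw speed N = 67.7 rpm = 1.12833 rev/s
Shear rate: γ̇ = πDN/h = π·0.0908·1.12833/0.00805 = 39.9832 s⁻¹
ΔT = η·γ̇²·t_res / (ρ·cp) = 677 · (39.9832)² · 22.9901 / (1048 · 2195) = 10.8165 K

value=10.82 K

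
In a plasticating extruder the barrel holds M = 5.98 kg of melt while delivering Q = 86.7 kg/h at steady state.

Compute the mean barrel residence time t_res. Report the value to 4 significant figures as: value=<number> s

value=248.3 s

Throughput in SI: Q_s = 86.7 kg/h ÷ 3600 s/h = 0.0240833 kg/s
Mean residence time: t_res = M/Q_s = 5.98 kg / 0.0240833 kg/s = 248.304 s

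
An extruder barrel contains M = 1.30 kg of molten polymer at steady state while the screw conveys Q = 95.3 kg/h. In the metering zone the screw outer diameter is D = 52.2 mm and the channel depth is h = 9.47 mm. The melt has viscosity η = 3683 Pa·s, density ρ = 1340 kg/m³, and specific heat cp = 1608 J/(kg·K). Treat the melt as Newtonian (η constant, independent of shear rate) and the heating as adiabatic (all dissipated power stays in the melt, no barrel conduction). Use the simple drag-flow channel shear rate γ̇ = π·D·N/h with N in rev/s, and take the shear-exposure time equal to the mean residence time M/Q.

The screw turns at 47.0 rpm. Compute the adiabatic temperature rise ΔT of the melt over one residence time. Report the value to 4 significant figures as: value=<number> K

Convert throughput: Q = 95.3 kg/h = 95.3/3600 = 0.0264722 kg/s
t_res = M / Q_s = 1.30 ÷ 0.0264722 = 49.1081 s
Convert to SI: D = 0.0522 m, h = 0.00947 m, N = 47.0/60 = 0.783333 rev/s
Shear rate: γ̇ = πDN/h = π·0.0522·0.783333/0.00947 = 13.5649 s⁻¹
Adiabatic rise: ΔT = η γ̇² t_res / (ρ cp) = 3683·(13.5649)²·49.1081 / (1340·1608) = 15.4454 K

value=15.45 K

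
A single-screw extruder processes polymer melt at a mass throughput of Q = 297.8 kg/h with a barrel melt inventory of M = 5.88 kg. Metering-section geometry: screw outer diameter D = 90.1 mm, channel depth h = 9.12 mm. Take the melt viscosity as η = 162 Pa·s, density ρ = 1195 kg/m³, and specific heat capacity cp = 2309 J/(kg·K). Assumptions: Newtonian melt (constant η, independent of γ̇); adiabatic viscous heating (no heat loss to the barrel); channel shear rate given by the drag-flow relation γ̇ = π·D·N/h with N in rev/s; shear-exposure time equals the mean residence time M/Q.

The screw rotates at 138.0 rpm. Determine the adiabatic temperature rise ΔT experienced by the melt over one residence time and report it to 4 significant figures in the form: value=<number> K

value=21.27 K

Throughput in SI: Q_s = 297.8 kg/h ÷ 3600 s/h = 0.0827222 kg/s
Mean residence time: t_res = M/Q_s = 5.88 kg / 0.0827222 kg/s = 71.0813 s
D = 90.1 mm = 0.0901 m;  h = 9.12 mm = 0.00912 m;  N = 138.0 rpm / 60 = 2.3 rev/s
Shear rate: γ̇ = πDN/h = π·0.0901·2.3/0.00912 = 71.3851 s⁻¹
ΔT = η·γ̇²·t_res / (ρ·cp) = 162 · (71.3851)² · 71.0813 / (1195 · 2309) = 21.2664 K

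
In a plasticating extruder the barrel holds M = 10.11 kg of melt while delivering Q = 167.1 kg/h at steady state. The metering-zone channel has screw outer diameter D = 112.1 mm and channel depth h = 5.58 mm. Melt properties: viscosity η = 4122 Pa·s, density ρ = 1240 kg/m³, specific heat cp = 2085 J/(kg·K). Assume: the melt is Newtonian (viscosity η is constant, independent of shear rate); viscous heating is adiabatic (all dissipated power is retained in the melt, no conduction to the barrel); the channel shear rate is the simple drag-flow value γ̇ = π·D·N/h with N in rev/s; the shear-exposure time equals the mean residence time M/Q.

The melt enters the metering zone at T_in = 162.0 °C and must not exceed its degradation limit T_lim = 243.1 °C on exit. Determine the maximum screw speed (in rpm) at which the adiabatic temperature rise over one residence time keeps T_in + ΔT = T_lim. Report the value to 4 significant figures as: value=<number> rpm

value=14.53 rpm

Q_s = Q / 3600 = 167.1 / 3600 = 0.0464167 kg/s
t_res = M / Q_s = 10.11 ÷ 0.0464167 = 217.81 s
D = 112.1 mm = 0.1121 m;  h = 5.58 mm = 0.00558 m
ΔT_a = T_lim − T_in = 243.1 − 162.0 = 81.1 K
γ̇_max² = ΔT_a·ρ·cp / (η·t_res) = [81.1 × 1240 × 2085] / [4122 × 217.81] = 233.541 s⁻²
γ̇_max = sqrt(233.541) = 15.2821 s⁻¹
N_max = γ̇_max h / (πD) = 15.2821·0.00558/(π·0.1121) = 0.242137 rev/s → ×60 = 14.5282 rpm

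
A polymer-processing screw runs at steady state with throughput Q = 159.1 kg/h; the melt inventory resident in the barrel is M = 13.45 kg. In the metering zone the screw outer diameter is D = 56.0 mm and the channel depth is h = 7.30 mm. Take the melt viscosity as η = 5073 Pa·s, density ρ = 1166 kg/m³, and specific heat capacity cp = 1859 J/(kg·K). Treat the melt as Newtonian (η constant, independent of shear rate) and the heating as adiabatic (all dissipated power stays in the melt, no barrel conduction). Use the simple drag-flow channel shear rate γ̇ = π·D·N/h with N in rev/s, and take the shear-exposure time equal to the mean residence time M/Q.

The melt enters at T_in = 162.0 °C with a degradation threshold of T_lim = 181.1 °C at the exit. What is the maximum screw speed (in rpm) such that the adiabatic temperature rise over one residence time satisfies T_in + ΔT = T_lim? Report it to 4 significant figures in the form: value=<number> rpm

value=12.89 rpm

Q_s = Q / 3600 = 159.1 / 3600 = 0.0441944 kg/s
t_res = M / Q_s = 13.45 ÷ 0.0441944 = 304.337 s
Geometry in SI: D = 56.0 mm → 0.056 m, h = 7.30 mm → 0.0073 m
ΔT_a = T_lim − T_in = 181.1 °C − 162.0 °C = 19.1 K
γ̇_max² = ΔT_a·ρ·cp/(η·t_res) = 19.1·1166·1859/(5073·304.337) = 26.8159 s⁻²
γ̇_max = sqrt(26.8159) = 5.1784 s⁻¹
Solve γ̇ = πDN/h for N: N_max = γ̇_max·h/(π·D) = 5.1784 × 0.0073 / (π × 0.056) = 0.214873 rev/s = 12.8924 rpm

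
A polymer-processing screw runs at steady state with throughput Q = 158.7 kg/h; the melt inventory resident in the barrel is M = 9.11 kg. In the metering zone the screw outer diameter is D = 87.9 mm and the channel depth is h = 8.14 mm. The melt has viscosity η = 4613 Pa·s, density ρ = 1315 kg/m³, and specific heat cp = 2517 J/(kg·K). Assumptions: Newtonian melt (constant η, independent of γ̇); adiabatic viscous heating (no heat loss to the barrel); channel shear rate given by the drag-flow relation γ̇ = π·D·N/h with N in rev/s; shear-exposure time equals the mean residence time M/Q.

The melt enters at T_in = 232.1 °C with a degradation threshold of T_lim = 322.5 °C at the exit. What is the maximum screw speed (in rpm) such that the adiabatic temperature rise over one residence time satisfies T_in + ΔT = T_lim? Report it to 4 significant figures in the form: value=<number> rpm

value=31.33 rpm

Convert throughput: Q = 158.7 kg/h = 158.7/3600 = 0.0440833 kg/s
t_res = M / Q_s = 9.11 / 0.0440833 = 206.654 s
Convert to metres: D = 0.0879 m, h = 0.00814 m
ΔT_a = T_lim − T_in = 322.5 − 232.1 = 90.4 K
Invert ΔT = ηγ̇²t_res/(ρcp) for γ̇: γ̇_max² = ΔT_a ρ cp / (η t_res) = 90.4·1315·2517 / (4613·206.654) = 313.87 s⁻²
γ̇_max = √313.87 = 17.7164 s⁻¹
N_max = γ̇_max·h / (π·D) = 17.7164 · 0.00814 / (π · 0.0879) = 0.522229 rev/s = 31.3337 rpm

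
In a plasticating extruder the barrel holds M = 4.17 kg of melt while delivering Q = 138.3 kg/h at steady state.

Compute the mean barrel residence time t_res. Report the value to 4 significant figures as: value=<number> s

Throughput in SI: Q_s = 138.3 kg/h ÷ 3600 s/h = 0.0384167 kg/s
t_res = M / Q_s = 4.17 ÷ 0.0384167 = 108.547 s

value=108.5 s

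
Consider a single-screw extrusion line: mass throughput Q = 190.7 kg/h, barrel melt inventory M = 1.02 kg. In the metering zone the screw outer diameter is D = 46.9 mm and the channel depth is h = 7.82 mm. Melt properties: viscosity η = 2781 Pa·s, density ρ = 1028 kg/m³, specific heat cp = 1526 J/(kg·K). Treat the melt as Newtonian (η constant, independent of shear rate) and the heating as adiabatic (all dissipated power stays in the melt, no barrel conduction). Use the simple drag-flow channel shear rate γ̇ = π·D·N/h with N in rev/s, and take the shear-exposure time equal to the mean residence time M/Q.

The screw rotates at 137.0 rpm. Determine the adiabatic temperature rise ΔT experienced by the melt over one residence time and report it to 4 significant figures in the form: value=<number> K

Convert throughput: Q = 190.7 kg/h = 190.7/3600 = 0.0529722 kg/s
Mean residence time: t_res = M/Q_s = 1.02 kg / 0.0529722 kg/s = 19.2554 s
D = 46.9 mm = 0.0469 m;  h = 7.82 mm = 0.00782 m;  N = 137.0 rpm / 60 = 2.28333 rev/s
Shear rate: γ̇ = πDN/h = π·0.0469·2.28333/0.00782 = 43.0215 s⁻¹
Adiabatic rise: ΔT = η γ̇² t_res / (ρ cp) = 2781·(43.0215)²·19.2554 / (1028·1526) = 63.1795 K

value=63.18 K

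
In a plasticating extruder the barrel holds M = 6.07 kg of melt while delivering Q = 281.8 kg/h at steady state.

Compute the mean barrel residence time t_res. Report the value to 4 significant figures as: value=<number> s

value=77.54 s

Throughput in SI: Q_s = 281.8 kg/h ÷ 3600 s/h = 0.0782778 kg/s
t_res = M / Q_s = 6.07 ÷ 0.0782778 = 77.5444 s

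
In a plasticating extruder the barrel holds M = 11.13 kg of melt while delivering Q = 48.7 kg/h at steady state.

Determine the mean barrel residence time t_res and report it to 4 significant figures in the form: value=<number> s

value=822.8 s

Throughput in SI: Q_s = 48.7 kg/h ÷ 3600 s/h = 0.0135278 kg/s
t_res = M / Q_s = 11.13 / 0.0135278 = 822.752 s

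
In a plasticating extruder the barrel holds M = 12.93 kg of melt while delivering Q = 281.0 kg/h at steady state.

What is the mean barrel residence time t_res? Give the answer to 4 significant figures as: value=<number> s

value=165.7 s

Q_s = Q / 3600 = 281.0 / 3600 = 0.0780556 kg/s
t_res = M / Q_s = 12.93 / 0.0780556 = 165.651 s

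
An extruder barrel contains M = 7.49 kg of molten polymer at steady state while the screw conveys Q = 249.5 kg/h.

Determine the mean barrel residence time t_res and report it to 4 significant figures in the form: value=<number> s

Convert throughput: Q = 249.5 kg/h = 249.5/3600 = 0.0693056 kg/s
t_res = M / Q_s = 7.49 / 0.0693056 = 108.072 s

value=108.1 s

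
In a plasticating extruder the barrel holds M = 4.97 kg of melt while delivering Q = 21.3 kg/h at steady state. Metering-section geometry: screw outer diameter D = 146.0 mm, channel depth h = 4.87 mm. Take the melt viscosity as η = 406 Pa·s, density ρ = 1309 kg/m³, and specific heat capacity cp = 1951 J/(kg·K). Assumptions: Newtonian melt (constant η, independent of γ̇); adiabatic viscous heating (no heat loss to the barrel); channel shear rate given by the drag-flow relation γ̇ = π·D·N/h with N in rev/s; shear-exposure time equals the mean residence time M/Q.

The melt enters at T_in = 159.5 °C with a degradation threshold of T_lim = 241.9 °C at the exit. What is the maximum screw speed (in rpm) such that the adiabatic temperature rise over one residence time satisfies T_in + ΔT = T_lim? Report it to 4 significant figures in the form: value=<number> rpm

value=15.82 rpm

Throughput in SI: Q_s = 21.3 kg/h ÷ 3600 s/h = 0.00591667 kg/s
t_res = M / Q_s = 4.97 / 0.00591667 = 840 s
Geometry in SI: D = 146.0 mm → 0.146 m, h = 4.87 mm → 0.00487 m
ΔT_a = T_lim − T_in = 241.9 °C − 159.5 °C = 82.4 K
Invert ΔT = ηγ̇²t_res/(ρcp) for γ̇: γ̇_max² = ΔT_a ρ cp / (η t_res) = 82.4·1309·1951 / (406·840) = 617.048 s⁻²
γ̇_max = sqrt(617.048) = 24.8404 s⁻¹
N_max = γ̇_max·h / (π·D) = 24.8404 · 0.00487 / (π · 0.146) = 0.263746 rev/s = 15.8248 rpm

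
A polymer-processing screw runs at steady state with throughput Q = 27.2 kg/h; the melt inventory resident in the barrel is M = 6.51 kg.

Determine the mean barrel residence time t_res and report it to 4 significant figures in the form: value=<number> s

value=861.6 s

Throughput in SI: Q_s = 27.2 kg/h ÷ 3600 s/h = 0.00755556 kg/s
t_res = M / Q_s = 6.51 ÷ 0.00755556 = 861.618 s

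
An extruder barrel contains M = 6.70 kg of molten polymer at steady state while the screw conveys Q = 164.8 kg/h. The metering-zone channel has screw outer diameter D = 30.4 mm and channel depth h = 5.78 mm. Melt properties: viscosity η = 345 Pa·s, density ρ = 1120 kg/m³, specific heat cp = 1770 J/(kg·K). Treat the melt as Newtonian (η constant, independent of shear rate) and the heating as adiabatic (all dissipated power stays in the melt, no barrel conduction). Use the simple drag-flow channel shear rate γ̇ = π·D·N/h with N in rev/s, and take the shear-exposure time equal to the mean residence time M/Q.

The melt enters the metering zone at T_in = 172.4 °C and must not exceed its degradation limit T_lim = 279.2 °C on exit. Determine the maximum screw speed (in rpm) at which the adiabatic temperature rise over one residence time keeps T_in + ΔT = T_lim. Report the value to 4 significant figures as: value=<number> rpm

Throughput in SI: Q_s = 164.8 kg/h ÷ 3600 s/h = 0.0457778 kg/s
Mean residence time: t_res = M/Q_s = 6.70 kg / 0.0457778 kg/s = 146.359 s
Geometry in SI: D = 30.4 mm → 0.0304 m, h = 5.78 mm → 0.00578 m
ΔT_a = T_lim − T_in = 279.2 − 172.4 = 106.8 K
γ̇_max² = ΔT_a·ρ·cp/(η·t_res) = 106.8·1120·1770/(345·146.359) = 4192.99 s⁻²
Take the square root: γ̇_max = √(4192.99) = 64.7533 s⁻¹
N_max = γ̇_max h / (πD) = 64.7533·0.00578/(π·0.0304) = 3.91892 rev/s → ×60 = 235.135 rpm

value=235.1 rpm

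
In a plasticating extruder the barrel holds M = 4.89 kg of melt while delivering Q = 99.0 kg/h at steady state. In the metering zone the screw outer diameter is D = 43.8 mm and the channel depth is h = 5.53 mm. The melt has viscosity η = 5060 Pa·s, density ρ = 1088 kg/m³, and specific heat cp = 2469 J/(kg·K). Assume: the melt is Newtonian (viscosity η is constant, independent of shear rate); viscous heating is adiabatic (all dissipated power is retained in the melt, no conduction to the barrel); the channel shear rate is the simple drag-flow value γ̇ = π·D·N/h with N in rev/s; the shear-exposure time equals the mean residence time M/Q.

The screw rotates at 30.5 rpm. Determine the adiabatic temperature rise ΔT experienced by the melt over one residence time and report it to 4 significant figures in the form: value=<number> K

value=53.59 K

Throughput in SI: Q_s = 99.0 kg/h ÷ 3600 s/h = 0.0275 kg/s
t_res = M / Q_s = 4.89 ÷ 0.0275 = 177.818 s
Convert to SI: D = 0.0438 m, h = 0.00553 m, N = 30.5/60 = 0.508333 rev/s
γ̇ = π·D·N / h = π · 0.0438 · 0.508333 / 0.00553 = 12.6487 s⁻¹
ΔT = η·γ̇²·t_res / (ρ·cp) = 5060 · (12.6487)² · 177.818 / (1088 · 2469) = 53.5885 K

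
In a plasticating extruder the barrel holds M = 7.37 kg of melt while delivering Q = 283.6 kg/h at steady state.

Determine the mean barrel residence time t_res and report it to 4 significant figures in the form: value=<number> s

value=93.55 s

Q_s = Q / 3600 = 283.6 / 3600 = 0.0787778 kg/s
t_res = M / Q_s = 7.37 / 0.0787778 = 93.5543 s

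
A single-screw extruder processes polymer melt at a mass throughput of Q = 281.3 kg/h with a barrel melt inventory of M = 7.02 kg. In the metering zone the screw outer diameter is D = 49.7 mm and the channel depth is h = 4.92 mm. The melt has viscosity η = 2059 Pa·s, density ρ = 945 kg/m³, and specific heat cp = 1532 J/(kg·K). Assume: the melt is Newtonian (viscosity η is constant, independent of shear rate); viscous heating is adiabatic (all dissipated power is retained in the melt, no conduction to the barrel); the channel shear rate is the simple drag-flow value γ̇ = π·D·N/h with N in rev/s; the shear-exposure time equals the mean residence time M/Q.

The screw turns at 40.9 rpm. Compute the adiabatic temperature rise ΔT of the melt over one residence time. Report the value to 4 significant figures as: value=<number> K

value=59.79 K

Q_s = Q / 3600 = 281.3 / 3600 = 0.0781389 kg/s
t_res = M / Q_s = 7.02 / 0.0781389 = 89.84 s
D = 49.7 mm = 0.0497 m;  h = 4.92 mm = 0.00492 m;  N = 40.9 rpm / 60 = 0.681667 rev/s
γ̇ = π·D·N / h = π · 0.0497 · 0.681667 / 0.00492 = 21.6328 s⁻¹
ΔT = η·γ̇²·t_res / (ρ·cp) = 2059 · (21.6328)² · 89.84 / (945 · 1532) = 59.7946 K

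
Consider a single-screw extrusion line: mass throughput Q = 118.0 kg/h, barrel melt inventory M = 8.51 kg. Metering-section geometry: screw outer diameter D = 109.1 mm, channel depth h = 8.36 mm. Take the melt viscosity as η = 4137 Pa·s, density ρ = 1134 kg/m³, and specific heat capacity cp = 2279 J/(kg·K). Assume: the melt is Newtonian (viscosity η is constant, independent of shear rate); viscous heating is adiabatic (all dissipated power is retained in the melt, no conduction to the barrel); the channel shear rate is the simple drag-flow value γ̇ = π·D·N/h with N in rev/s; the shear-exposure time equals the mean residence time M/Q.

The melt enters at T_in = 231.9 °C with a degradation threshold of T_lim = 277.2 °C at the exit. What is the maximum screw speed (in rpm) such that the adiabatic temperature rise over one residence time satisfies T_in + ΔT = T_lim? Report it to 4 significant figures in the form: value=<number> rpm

value=15.28 rpm

Q_s = Q / 3600 = 118.0 / 3600 = 0.0327778 kg/s
t_res = M / Q_s = 8.51 ÷ 0.0327778 = 259.627 s
Convert to metres: D = 0.1091 m, h = 0.00836 m
Allowable rise: ΔT_a = T_lim − T_in = 277.2 − 231.9 = 45.3 K
γ̇_max² = ΔT_a·ρ·cp/(η·t_res) = 45.3·1134·2279/(4137·259.627) = 108.998 s⁻²
γ̇_max = √108.998 = 10.4402 s⁻¹
N_max = γ̇_max·h / (π·D) = 10.4402 · 0.00836 / (π · 0.1091) = 0.254649 rev/s = 15.2789 rpm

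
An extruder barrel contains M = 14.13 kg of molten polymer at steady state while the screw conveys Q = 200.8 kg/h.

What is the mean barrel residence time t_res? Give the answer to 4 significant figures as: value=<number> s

value=253.3 s

Throughput in SI: Q_s = 200.8 kg/h ÷ 3600 s/h = 0.0557778 kg/s
Mean residence time: t_res = M/Q_s = 14.13 kg / 0.0557778 kg/s = 253.327 s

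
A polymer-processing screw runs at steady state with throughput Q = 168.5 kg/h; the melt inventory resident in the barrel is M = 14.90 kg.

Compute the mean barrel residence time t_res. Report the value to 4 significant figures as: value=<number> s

value=318.3 s

Q_s = Q / 3600 = 168.5 / 3600 = 0.0468056 kg/s
t_res = M / Q_s = 14.90 ÷ 0.0468056 = 318.338 s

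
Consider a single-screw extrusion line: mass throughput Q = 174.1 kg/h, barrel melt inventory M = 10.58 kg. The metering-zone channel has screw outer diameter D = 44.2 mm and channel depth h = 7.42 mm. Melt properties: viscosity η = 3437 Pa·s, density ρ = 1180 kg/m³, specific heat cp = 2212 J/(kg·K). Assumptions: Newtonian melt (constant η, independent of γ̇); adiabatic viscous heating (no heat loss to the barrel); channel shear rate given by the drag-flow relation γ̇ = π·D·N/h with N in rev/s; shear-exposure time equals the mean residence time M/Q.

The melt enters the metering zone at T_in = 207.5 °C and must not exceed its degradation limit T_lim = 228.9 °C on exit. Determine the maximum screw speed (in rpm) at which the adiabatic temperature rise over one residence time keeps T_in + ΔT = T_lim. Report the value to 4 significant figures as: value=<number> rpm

Convert throughput: Q = 174.1 kg/h = 174.1/3600 = 0.0483611 kg/s
Mean residence time: t_res = M/Q_s = 10.58 kg / 0.0483611 kg/s = 218.771 s
Convert to metres: D = 0.0442 m, h = 0.00742 m
ΔT_a = T_lim − T_in = 228.9 °C − 207.5 °C = 21.4 K
Invert ΔT = ηγ̇²t_res/(ρcp) for γ̇: γ̇_max² = ΔT_a ρ cp / (η t_res) = 21.4·1180·2212 / (3437·218.771) = 74.2869 s⁻²
γ̇_max = sqrt(74.2869) = 8.61898 s⁻¹
Solve γ̇ = πDN/h for N: N_max = γ̇_max·h/(π·D) = 8.61898 × 0.00742 / (π × 0.0442) = 0.460562 rev/s = 27.6337 rpm

value=27.63 rpm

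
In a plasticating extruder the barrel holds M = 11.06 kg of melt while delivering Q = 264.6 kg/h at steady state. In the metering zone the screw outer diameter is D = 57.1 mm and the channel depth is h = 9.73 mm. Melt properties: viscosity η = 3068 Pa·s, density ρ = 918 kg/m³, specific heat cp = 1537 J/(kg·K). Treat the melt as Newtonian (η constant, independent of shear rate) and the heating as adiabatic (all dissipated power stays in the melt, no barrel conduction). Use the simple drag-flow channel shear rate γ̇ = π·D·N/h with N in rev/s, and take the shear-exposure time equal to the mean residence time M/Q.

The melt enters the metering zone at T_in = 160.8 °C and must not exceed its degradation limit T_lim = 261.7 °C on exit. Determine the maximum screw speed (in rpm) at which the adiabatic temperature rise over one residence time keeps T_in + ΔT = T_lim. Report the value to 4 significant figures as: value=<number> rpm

Throughput in SI: Q_s = 264.6 kg/h ÷ 3600 s/h = 0.0735 kg/s
t_res = M / Q_s = 11.06 ÷ 0.0735 = 150.476 s
Geometry in SI: D = 57.1 mm → 0.0571 m, h = 9.73 mm → 0.00973 m
ΔT_a = T_lim − T_in = 261.7 − 160.8 = 100.9 K
Invert ΔT = ηγ̇²t_res/(ρcp) for γ̇: γ̇_max² = ΔT_a ρ cp / (η t_res) = 100.9·918·1537 / (3068·150.476) = 308.379 s⁻²
Take the square root: γ̇_max = √(308.379) = 17.5607 s⁻¹
N_max = γ̇_max·h / (π·D) = 17.5607 · 0.00973 / (π · 0.0571) = 0.952509 rev/s = 57.1505 rpm

value=57.15 rpm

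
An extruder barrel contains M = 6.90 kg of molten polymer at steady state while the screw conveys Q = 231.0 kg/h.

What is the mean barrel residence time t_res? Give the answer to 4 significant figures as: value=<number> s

value=107.5 s

Convert throughput: Q = 231.0 kg/h = 231.0/3600 = 0.0641667 kg/s
t_res = M / Q_s = 6.90 ÷ 0.0641667 = 107.532 s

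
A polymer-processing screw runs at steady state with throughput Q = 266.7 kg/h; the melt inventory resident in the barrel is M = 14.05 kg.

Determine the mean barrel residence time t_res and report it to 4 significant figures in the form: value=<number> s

value=189.7 s

Convert throughput: Q = 266.7 kg/h = 266.7/3600 = 0.0740833 kg/s
t_res = M / Q_s = 14.05 / 0.0740833 = 189.651 s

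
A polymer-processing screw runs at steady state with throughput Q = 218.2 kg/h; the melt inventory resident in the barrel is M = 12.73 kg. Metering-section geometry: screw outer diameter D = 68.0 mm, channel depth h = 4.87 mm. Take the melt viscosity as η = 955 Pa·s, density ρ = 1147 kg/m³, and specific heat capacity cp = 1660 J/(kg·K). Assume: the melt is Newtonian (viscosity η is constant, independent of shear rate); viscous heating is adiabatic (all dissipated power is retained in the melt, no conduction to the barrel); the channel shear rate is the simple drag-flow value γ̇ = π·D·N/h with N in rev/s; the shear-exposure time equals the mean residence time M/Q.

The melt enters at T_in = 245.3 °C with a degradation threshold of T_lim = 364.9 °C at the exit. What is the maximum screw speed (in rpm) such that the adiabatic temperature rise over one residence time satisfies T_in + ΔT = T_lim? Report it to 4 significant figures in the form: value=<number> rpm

Q_s = Q / 3600 = 218.2 / 3600 = 0.0606111 kg/s
Mean residence time: t_res = M/Q_s = 12.73 kg / 0.0606111 kg/s = 210.027 s
Geometry in SI: D = 68.0 mm → 0.068 m, h = 4.87 mm → 0.00487 m
ΔT_a = T_lim − T_in = 364.9 °C − 245.3 °C = 119.6 K
Invert ΔT = ηγ̇²t_res/(ρcp) for γ̇: γ̇_max² = ΔT_a ρ cp / (η t_res) = 119.6·1147·1660 / (955·210.027) = 1135.33 s⁻²
γ̇_max = √1135.33 = 33.6947 s⁻¹
N_max = γ̇_max·h / (π·D) = 33.6947 · 0.00487 / (π · 0.068) = 0.768125 rev/s = 46.0875 rpm

value=46.09 rpm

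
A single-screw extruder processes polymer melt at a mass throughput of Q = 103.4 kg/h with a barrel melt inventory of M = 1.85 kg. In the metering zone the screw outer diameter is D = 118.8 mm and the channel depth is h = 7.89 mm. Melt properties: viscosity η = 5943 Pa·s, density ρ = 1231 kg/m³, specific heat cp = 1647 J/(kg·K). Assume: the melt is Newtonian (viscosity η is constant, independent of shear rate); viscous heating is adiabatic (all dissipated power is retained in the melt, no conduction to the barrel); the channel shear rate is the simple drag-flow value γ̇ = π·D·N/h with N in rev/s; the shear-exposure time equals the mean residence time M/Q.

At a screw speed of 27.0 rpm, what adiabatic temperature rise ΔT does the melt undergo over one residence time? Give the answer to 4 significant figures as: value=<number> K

Throughput in SI: Q_s = 103.4 kg/h ÷ 3600 s/h = 0.0287222 kg/s
t_res = M / Q_s = 1.85 / 0.0287222 = 64.4101 s
Convert to SI: D = 0.1188 m, h = 0.00789 m, N = 27.0/60 = 0.45 rev/s
γ̇ = π·D·N / h = π · 0.1188 · 0.45 / 0.00789 = 21.2864 s⁻¹
ΔT = η·γ̇²·t_res / (ρ·cp) = 5943 · (21.2864)² · 64.4101 / (1231 · 1647) = 85.5483 K

value=85.55 K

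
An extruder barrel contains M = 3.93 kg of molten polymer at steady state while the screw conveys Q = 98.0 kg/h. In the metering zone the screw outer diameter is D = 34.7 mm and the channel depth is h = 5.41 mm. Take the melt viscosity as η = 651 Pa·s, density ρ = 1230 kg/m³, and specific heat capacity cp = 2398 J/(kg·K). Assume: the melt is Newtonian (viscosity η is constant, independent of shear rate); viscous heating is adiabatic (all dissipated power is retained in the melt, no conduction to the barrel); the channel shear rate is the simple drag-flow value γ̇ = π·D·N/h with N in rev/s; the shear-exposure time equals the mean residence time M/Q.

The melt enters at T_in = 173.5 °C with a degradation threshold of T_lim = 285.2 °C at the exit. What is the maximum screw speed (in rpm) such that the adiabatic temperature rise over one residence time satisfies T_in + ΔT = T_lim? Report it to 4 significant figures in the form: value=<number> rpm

Convert throughput: Q = 98.0 kg/h = 98.0/3600 = 0.0272222 kg/s
t_res = M / Q_s = 3.93 / 0.0272222 = 144.367 s
Geometry in SI: D = 34.7 mm → 0.0347 m, h = 5.41 mm → 0.00541 m
Allowable rise: ΔT_a = T_lim − T_in = 285.2 − 173.5 = 111.7 K
Invert ΔT = ηγ̇²t_res/(ρcp) for γ̇: γ̇_max² = ΔT_a ρ cp / (η t_res) = 111.7·1230·2398 / (651·144.367) = 3505.56 s⁻²
γ̇_max = √3505.56 = 59.2078 s⁻¹
N_max = γ̇_max h / (πD) = 59.2078·0.00541/(π·0.0347) = 2.9383 rev/s → ×60 = 176.298 rpm

value=176.3 rpm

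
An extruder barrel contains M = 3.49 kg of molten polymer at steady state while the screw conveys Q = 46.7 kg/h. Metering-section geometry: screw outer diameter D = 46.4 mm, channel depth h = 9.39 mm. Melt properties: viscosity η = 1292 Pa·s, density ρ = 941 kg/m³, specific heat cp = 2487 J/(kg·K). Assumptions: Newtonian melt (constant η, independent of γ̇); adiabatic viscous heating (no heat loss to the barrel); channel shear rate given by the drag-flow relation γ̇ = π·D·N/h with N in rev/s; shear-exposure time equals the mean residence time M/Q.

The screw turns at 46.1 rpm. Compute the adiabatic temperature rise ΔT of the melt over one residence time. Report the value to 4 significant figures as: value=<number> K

Convert throughput: Q = 46.7 kg/h = 46.7/3600 = 0.0129722 kg/s
Mean residence time: t_res = M/Q_s = 3.49 kg / 0.0129722 kg/s = 269.036 s
Geometry in metres: D = 46.4 mm → 0.0464 m, h = 9.39 mm → 0.00939 m; screw speed N = 46.1 rpm = 0.768333 rev/s
γ̇ = π D N / h = (π)(0.0464)(0.768333) / 0.00939 = 11.9276 s⁻¹
ΔT = η·γ̇²·t_res / (ρ·cp) = 1292 · (11.9276)² · 269.036 / (941 · 2487) = 21.1306 K

value=21.13 K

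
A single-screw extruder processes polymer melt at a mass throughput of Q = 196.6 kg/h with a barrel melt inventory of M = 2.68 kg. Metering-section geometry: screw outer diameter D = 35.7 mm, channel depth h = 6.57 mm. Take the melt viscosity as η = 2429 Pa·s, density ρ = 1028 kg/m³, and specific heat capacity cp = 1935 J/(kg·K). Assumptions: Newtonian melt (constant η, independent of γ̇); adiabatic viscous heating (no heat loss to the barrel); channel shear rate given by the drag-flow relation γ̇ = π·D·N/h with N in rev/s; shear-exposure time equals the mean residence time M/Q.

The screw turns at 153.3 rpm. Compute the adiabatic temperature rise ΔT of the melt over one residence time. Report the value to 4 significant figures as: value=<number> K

Convert throughput: Q = 196.6 kg/h = 196.6/3600 = 0.0546111 kg/s
t_res = M / Q_s = 2.68 ÷ 0.0546111 = 49.0743 s
D = 35.7 mm = 0.0357 m;  h = 6.57 mm = 0.00657 m;  N = 153.3 rpm / 60 = 2.555 rev/s
γ̇ = π·D·N / h = π · 0.0357 · 2.555 / 0.00657 = 43.6158 s⁻¹
Adiabatic rise: ΔT = η γ̇² t_res / (ρ cp) = 2429·(43.6158)²·49.0743 / (1028·1935) = 113.997 K

value=114.0 K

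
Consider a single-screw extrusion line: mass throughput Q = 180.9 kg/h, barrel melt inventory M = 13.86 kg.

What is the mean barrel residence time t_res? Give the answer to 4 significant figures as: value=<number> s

Q_s = Q / 3600 = 180.9 / 3600 = 0.05025 kg/s
t_res = M / Q_s = 13.86 ÷ 0.05025 = 275.821 s

value=275.8 s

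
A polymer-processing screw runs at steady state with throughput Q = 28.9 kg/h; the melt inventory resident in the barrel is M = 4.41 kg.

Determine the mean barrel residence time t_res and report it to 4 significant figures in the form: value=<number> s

value=549.3 s

Convert throughput: Q = 28.9 kg/h = 28.9/3600 = 0.00802778 kg/s
t_res = M / Q_s = 4.41 / 0.00802778 = 549.343 s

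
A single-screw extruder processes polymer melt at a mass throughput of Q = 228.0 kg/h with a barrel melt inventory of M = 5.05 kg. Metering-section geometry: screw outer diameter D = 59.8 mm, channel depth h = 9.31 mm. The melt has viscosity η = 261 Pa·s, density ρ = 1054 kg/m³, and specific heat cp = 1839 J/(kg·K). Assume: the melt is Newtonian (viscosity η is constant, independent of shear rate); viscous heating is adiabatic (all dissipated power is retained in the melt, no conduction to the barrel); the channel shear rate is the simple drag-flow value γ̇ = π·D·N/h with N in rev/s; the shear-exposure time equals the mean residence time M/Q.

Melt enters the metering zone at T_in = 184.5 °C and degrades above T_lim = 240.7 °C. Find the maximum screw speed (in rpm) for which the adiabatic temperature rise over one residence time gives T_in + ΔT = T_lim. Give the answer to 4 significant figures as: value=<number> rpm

Throughput in SI: Q_s = 228.0 kg/h ÷ 3600 s/h = 0.0633333 kg/s
Mean residence time: t_res = M/Q_s = 5.05 kg / 0.0633333 kg/s = 79.7368 s
Convert to metres: D = 0.0598 m, h = 0.00931 m
ΔT_a = T_lim − T_in = 240.7 − 184.5 = 56.2 K
γ̇_max² = ΔT_a·ρ·cp/(η·t_res) = 56.2·1054·1839/(261·79.7368) = 5234.31 s⁻²
γ̇_max = sqrt(5234.31) = 72.3485 s⁻¹
N_max = γ̇_max h / (πD) = 72.3485·0.00931/(π·0.0598) = 3.58532 rev/s → ×60 = 215.119 rpm

value=215.1 rpm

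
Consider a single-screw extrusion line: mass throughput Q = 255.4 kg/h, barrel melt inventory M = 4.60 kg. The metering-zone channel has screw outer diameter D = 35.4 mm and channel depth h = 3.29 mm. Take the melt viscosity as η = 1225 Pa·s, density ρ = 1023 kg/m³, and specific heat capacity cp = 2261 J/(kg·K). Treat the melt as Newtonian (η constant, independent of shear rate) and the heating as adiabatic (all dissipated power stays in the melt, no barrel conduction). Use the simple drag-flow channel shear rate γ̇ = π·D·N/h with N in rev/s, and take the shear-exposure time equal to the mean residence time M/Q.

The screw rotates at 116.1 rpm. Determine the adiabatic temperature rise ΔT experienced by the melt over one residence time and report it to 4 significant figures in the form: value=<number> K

value=146.9 K

Convert throughput: Q = 255.4 kg/h = 255.4/3600 = 0.0709444 kg/s
t_res = M / Q_s = 4.60 / 0.0709444 = 64.8395 s
Convert to SI: D = 0.0354 m, h = 0.00329 m, N = 116.1/60 = 1.935 rev/s
γ̇ = π D N / h = (π)(0.0354)(1.935) / 0.00329 = 65.4091 s⁻¹
ΔT = η·γ̇²·t_res / (ρ·cp) = 1225 · (65.4091)² · 64.8395 / (1023 · 2261) = 146.918 K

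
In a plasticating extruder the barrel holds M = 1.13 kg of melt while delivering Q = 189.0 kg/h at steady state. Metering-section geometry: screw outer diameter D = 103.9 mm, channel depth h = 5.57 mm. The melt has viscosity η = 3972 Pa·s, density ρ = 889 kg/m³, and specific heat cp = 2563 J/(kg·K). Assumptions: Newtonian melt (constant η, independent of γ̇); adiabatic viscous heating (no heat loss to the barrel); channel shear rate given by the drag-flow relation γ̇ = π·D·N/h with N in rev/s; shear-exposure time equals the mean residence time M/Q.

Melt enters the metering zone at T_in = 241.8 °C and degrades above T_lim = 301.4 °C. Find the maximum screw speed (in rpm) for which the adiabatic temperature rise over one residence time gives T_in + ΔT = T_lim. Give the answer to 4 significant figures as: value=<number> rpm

Convert throughput: Q = 189.0 kg/h = 189.0/3600 = 0.0525 kg/s
t_res = M / Q_s = 1.13 ÷ 0.0525 = 21.5238 s
D = 103.9 mm = 0.1039 m;  h = 5.57 mm = 0.00557 m
ΔT_a = T_lim − T_in = 301.4 − 241.8 = 59.6 K
γ̇_max² = ΔT_a·ρ·cp / (η·t_res) = [59.6 × 889 × 2563] / [3972 × 21.5238] = 1588.43 s⁻²
γ̇_max = sqrt(1588.43) = 39.8551 s⁻¹
N_max = γ̇_max h / (πD) = 39.8551·0.00557/(π·0.1039) = 0.680102 rev/s → ×60 = 40.8061 rpm

value=40.81 rpm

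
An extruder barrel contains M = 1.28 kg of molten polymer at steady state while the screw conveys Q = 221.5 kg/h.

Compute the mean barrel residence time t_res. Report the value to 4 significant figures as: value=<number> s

value=20.80 s

Throughput in SI: Q_s = 221.5 kg/h ÷ 3600 s/h = 0.0615278 kg/s
Mean residence time: t_res = M/Q_s = 1.28 kg / 0.0615278 kg/s = 20.8036 s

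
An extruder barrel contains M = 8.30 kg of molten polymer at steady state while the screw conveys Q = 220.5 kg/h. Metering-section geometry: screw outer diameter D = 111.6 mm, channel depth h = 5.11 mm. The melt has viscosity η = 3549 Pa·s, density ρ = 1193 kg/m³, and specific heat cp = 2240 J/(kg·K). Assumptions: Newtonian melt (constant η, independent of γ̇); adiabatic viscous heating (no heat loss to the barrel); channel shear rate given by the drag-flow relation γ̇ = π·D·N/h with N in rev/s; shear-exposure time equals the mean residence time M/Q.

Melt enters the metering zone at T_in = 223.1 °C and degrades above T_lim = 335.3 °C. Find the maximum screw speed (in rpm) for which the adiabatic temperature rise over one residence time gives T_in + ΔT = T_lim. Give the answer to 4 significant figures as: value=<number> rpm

Throughput in SI: Q_s = 220.5 kg/h ÷ 3600 s/h = 0.06125 kg/s
t_res = M / Q_s = 8.30 / 0.06125 = 135.51 s
Convert to metres: D = 0.1116 m, h = 0.00511 m
ΔT_a = T_lim − T_in = 335.3 − 223.1 = 112.2 K
γ̇_max² = ΔT_a·ρ·cp/(η·t_res) = 112.2·1193·2240/(3549·135.51) = 623.452 s⁻²
γ̇_max = sqrt(623.452) = 24.969 s⁻¹
Solve γ̇ = πDN/h for N: N_max = γ̇_max·h/(π·D) = 24.969 × 0.00511 / (π × 0.1116) = 0.363922 rev/s = 21.8353 rpm

value=21.84 rpm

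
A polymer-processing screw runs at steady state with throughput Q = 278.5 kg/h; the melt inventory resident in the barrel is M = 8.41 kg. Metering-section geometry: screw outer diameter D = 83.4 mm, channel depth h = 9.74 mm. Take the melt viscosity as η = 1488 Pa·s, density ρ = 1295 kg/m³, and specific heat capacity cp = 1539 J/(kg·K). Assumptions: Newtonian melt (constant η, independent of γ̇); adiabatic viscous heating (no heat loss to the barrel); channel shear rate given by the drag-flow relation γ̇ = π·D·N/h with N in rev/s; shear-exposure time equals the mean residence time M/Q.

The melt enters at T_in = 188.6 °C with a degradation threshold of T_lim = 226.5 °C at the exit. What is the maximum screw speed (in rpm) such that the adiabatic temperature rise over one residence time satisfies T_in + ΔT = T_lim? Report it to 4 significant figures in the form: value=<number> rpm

value=48.20 rpm

Q_s = Q / 3600 = 278.5 / 3600 = 0.0773611 kg/s
Mean residence time: t_res = M/Q_s = 8.41 kg / 0.0773611 kg/s = 108.711 s
Geometry in SI: D = 83.4 mm → 0.0834 m, h = 9.74 mm → 0.00974 m
ΔT_a = T_lim − T_in = 226.5 − 188.6 = 37.9 K
γ̇_max² = ΔT_a·ρ·cp / (η·t_res) = [37.9 × 1295 × 1539] / [1488 × 108.711] = 466.951 s⁻²
Take the square root: γ̇_max = √(466.951) = 21.6091 s⁻¹
Solve γ̇ = πDN/h for N: N_max = γ̇_max·h/(π·D) = 21.6091 × 0.00974 / (π × 0.0834) = 0.803302 rev/s = 48.1981 rpm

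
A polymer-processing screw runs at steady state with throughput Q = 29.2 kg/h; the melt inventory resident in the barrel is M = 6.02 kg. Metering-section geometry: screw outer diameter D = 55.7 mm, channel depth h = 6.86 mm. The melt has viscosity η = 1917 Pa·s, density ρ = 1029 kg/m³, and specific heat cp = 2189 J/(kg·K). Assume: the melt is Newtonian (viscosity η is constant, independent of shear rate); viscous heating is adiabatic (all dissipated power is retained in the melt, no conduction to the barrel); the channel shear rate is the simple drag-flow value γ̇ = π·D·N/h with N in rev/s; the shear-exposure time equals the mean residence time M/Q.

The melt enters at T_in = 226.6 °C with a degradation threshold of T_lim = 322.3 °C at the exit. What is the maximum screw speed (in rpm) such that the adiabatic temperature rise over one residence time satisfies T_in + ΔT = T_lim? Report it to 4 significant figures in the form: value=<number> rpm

Convert throughput: Q = 29.2 kg/h = 29.2/3600 = 0.00811111 kg/s
Mean residence time: t_res = M/Q_s = 6.02 kg / 0.00811111 kg/s = 742.192 s
D = 55.7 mm = 0.0557 m;  h = 6.86 mm = 0.00686 m
Allowable rise: ΔT_a = T_lim − T_in = 322.3 − 226.6 = 95.7 K
γ̇_max² = ΔT_a·ρ·cp / (η·t_res) = [95.7 × 1029 × 2189] / [1917 × 742.192] = 151.508 s⁻²
γ̇_max = sqrt(151.508) = 12.3088 s⁻¹
Solve γ̇ = πDN/h for N: N_max = γ̇_max·h/(π·D) = 12.3088 × 0.00686 / (π × 0.0557) = 0.482543 rev/s = 28.9526 rpm

value=28.95 rpm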